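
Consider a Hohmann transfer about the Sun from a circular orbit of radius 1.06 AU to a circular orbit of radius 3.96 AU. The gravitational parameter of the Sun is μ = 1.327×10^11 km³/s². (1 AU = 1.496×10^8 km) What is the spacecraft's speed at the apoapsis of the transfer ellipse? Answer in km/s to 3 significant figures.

v = 9.73 km/s

In km: r₁ = 1.06 × 1.496×10^8 = 1.58576×10^8 km; r₂ = 3.96 × 1.496×10^8 = 5.92416×10^8 km.
Semi-major axis of the transfer orbit: a_t = (1.58576×10^8 + 5.92416×10^8)/2 = 3.75496×10^8 km.
The apoapsis of the transfer ellipse is at r = 5.92416×10^8 km.
Vis-viva: v = √[μ(2/r − 1/a_t)] = √[1.327×10^11 × (2/5.92416×10^8 − 1/3.75496×10^8)] = 9.726 km/s.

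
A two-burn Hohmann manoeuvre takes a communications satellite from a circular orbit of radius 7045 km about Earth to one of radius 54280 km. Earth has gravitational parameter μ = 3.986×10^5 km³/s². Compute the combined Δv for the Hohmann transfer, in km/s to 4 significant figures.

The Hohmann ellipse has a_t = (r₁ + r₂)/2 = 30662.5 km.
At r₁ the circular-orbit speed is v₁ = √(μ/r₁) = 7.5219 km/s.
Transfer-orbit speed at r₁ (v² = μ(2/r − 1/a)): v_p = √[μ(2/r₁ − 1/a_t)] = 10.008 km/s.
First burn Δv₁ = |v_p − v₁| = 2.486 km/s.
At r₂, v₂ = √(μ/r₂) = 2.710 km/s.
Transfer-orbit speed at r₂: v_a = √[μ(2/r₂ − 1/a_t)] = 1.299 km/s.
Second burn Δv₂ = |v₂ − v_a| = 1.411 km/s.
Total Δv = Δv₁ + Δv₂ = 3.897 km/s.

Δv = 3.897 km/s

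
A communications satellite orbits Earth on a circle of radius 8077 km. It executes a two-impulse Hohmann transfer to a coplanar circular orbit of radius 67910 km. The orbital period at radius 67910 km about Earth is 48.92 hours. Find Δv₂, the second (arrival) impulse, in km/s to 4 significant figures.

From Kepler's third law T² = 4π²r³/μ at r = 67910 km, T = 48.92 hours = 48.92 × 3600 s = 1.76112×10^5 s: μ = 4π²r³/T² = 3.98642×10^5 km³/s².
Transfer-ellipse semi-major axis a_t = (r₁ + r₂)/2 = (8077 + 67910)/2 = 37993.5 km.
On the circular orbit at r = 67910 km, v_c = √(μ/r) = 2.423 km/s.
Vis-viva on the transfer ellipse at r = 67910 km gives v_t = √[μ(2/r − 1/a_t)] = 1.117 km/s.
Δv₂ = |v_t − v_c| = |1.117 − 2.423| = 1.306 km/s.

Δv₂ = 1.306 km/s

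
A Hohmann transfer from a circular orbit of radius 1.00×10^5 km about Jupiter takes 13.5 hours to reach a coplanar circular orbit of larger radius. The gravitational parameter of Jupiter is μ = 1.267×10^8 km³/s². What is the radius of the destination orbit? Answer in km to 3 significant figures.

Transfer time t = 13.5 hours = 48600 s, and t = π√(a_t³/μ).
So a_t = (μ t²/π²)^(1/3) = (1.267×10^8 × (48600)² / π²)^(1/3) = 3.1183×10^5 km.
Since a_t = (r₁ + r₂)/2, r₂ = 2a_t − r₁ = 2×3.1183×10^5 − 1.000×10^5 = 5.2366×10^5 km.

r₂ = 5.24×10^5 km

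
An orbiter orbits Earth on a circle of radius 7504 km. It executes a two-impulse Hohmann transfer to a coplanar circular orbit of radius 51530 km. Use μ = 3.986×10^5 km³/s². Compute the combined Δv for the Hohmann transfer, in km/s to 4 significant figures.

The Hohmann ellipse has a_t = (r₁ + r₂)/2 = 29517 km.
At r₁ the circular-orbit speed is v₁ = √(μ/r₁) = 7.288233 km/s.
Transfer-orbit speed at r₁ (vis-viva): v_p = √[μ(2/r₁ − 1/a_t)] = 9.629776 km/s.
First burn Δv₁ = |v_p − v₁| = 2.3415 km/s.
Circular speed at r₂: v₂ = √(μ/r₂) = 2.7812 km/s.
Transfer-orbit speed at r₂: v_a = √[μ(2/r₂ − 1/a_t)] = 1.4023 km/s.
Second burn Δv₂ = |v₂ − v_a| = 1.3789 km/s.
Total Δv = Δv₁ + Δv₂ = 3.720 km/s.

Δv = 3.720 km/s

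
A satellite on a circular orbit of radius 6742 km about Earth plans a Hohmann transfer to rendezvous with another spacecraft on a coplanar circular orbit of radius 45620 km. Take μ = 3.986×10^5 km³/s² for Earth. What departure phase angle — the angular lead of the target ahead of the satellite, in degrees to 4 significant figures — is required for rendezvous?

Semi-major axis of the transfer orbit: a_t = (6742 + 45620)/2 = 26181 km.
Transfer time t = π√(a_t³/μ) = 21079.5 s.
The target's mean motion on its circular orbit is ω₂ = √(μ/r₂³) = 6.47941×10^-5 rad/s.
Angle swept by the target during transfer: ω₂·t = 1.36583 rad = 78.26°.
Arrival is 180° from departure on the ellipse, so φ = 180° − 78.26° = 101.7°.

φ = 101.7°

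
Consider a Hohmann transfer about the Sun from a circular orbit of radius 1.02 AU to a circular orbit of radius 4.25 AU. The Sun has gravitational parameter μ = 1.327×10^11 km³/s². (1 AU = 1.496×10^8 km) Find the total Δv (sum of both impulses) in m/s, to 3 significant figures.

In km: r₁ = 1.02 × 1.496×10^8 = 1.52592×10^8 km; r₂ = 4.25 × 1.496×10^8 = 6.358×10^8 km.
The Hohmann ellipse has a_t = (r₁ + r₂)/2 = 3.94196×10^8 km.
At r₁ the circular-orbit speed is v₁ = √(μ/r₁) = 29.490 km/s.
Transfer-orbit speed at r₁ (vis-viva): v_p = √[μ(2/r₁ − 1/a_t)] = 37.452 km/s.
First burn Δv₁ = |v_p − v₁| = 7.962 km/s.
Circular speed at r₂: v₂ = √(μ/r₂) = 14.4469 km/s.
Transfer-orbit speed at r₂: v_a = √[μ(2/r₂ − 1/a_t)] = 8.98845 km/s.
Second burn Δv₂ = |v₂ − v_a| = 5.458 km/s.
Total Δv = Δv₁ + Δv₂ = 13.42 km/s.

Δv = 13400 m/s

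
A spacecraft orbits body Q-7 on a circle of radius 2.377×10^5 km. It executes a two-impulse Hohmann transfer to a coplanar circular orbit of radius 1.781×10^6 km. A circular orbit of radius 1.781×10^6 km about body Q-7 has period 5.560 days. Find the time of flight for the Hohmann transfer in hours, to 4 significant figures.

From Kepler's third law T² = 4π²r³/μ at r = 1.781×10^6 km, T = 5.560 days = 5.560 × 86400 s = 4.80384×10^5 s: μ = 4π²r³/T² = 9.66439×10^8 km³/s².
Transfer-ellipse semi-major axis a_t = (r₁ + r₂)/2 = (2.377×10^5 + 1.781×10^6)/2 = 1.00935×10^6 km.
By Kepler's third law the transfer-orbit period is T = 2π√(a_t³/μ), so t = T/2 = 1.025×10^5 s.
Converting: 1.025×10^5 s ÷ 3600 s/hour = 28.47 hours.

t = 28.47 hours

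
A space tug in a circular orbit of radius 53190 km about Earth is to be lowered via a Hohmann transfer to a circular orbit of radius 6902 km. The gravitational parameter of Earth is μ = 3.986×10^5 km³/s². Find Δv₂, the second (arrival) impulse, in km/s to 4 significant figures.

Δv₂ = 2.512 km/s

The Hohmann ellipse has a_t = (r₁ + r₂)/2 = 30046 km.
On the circular orbit at r = 6902 km, v_c = √(μ/r) = 7.5994 km/s.
Transfer-orbit speed at the same r (vis-viva, a = a_t): v_t = √[μ(2/r − 1/a_t)] = 10.111 km/s.
Δv₂ = |v_t − v_c| = |10.111 − 7.5994| = 2.512 km/s.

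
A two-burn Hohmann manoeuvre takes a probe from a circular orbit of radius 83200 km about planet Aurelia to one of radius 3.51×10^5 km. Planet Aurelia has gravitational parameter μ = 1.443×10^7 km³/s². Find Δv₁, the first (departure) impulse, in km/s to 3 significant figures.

The Hohmann ellipse has a_t = (r₁ + r₂)/2 = 2.171×10^5 km.
Circular speed at r = 83200 km: v_c = √(μ/r) = 13.1696 km/s.
Vis-viva on the transfer ellipse at r = 83200 km gives v_t = √[μ(2/r − 1/a_t)] = 16.7454 km/s.
Δv₁ = |v_t − v_c| = |16.7454 − 13.1696| = 3.576 km/s.

Δv₁ = 3.58 km/s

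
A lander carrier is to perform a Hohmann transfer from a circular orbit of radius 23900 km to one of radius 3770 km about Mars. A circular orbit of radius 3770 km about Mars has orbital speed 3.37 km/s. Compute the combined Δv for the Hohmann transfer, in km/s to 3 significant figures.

From the circular-orbit relation v² = μ/r at r = 3770 km: μ = v²r = (3.37)² × 3770 = 42815.5 km³/s².
The Hohmann ellipse has a_t = (r₁ + r₂)/2 = 13835 km.
Circular speed at r₁: v₁ = √(μ/r₁) = √(42815.5/23900) = 1.33845 km/s.
On the transfer ellipse at r₁, vis-viva gives v_a = √[μ(2/r₁ − 1/a_t)] = 0.698687 km/s.
First burn Δv₁ = |v_a − v₁| = 0.6398 km/s.
At r₂, v₂ = √(μ/r₂) = 3.370 km/s.
Transfer-orbit speed at r₂: v_p = √[μ(2/r₂ − 1/a_t)] = 4.429 km/s.
Second burn Δv₂ = |v₂ − v_p| = 1.059 km/s.
Total Δv = Δv₁ + Δv₂ = 1.699 km/s.

Δv = 1.70 km/s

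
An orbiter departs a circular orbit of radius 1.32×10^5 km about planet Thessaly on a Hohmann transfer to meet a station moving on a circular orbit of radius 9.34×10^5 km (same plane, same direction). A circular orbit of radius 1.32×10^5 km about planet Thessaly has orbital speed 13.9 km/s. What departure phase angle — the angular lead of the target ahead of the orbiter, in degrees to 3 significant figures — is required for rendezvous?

φ = 102°

From the circular-orbit relation v² = μ/r at r = 1.32×10^5 km: μ = v²r = (13.9)² × 1.32×10^5 = 2.55037×10^7 km³/s².
The Hohmann ellipse has a_t = (r₁ + r₂)/2 = 5.330×10^5 km.
The half-period of the transfer ellipse is t = π√(a_t³/μ) = 2.4207×10^5 s.
Target angular speed ω₂ = √(μ/r₂³) = 5.5948×10^-6 rad/s.
Angle swept by the target during transfer: ω₂·t = 1.3543 rad = 77.60°.
The orbiter traverses 180° on the transfer ellipse, so the target must lead by 180° − 77.60° = 102°.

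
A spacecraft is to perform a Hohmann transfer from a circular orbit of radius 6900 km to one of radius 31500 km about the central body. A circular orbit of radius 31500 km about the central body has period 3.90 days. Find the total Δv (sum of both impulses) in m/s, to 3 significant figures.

From Kepler's third law T² = 4π²r³/μ at r = 31500 km, T = 3.90 days = 3.90 × 86400 s = 3.3696×10^5 s: μ = 4π²r³/T² = 10867.6 km³/s².
The Hohmann ellipse has a_t = (r₁ + r₂)/2 = 19200 km.
At r₁ the circular-orbit speed is v₁ = √(μ/r₁) = 1.25500 km/s.
Transfer-orbit speed at r₁ (vis-viva): v_p = √[μ(2/r₁ − 1/a_t)] = 1.60749 km/s.
First burn Δv₁ = |v_p − v₁| = 0.35249 km/s.
At r₂, v₂ = √(μ/r₂) = 0.58737 km/s.
Transfer-orbit speed at r₂: v_a = √[μ(2/r₂ − 1/a_t)] = 0.35212 km/s.
Second burn Δv₂ = |v₂ − v_a| = 0.23525 km/s.
Total Δv = Δv₁ + Δv₂ = 0.5877 km/s.

Δv = 588 m/s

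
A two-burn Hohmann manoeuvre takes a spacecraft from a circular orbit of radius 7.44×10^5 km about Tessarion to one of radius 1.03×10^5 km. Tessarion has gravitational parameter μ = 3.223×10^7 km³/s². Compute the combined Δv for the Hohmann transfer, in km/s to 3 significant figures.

Δv = 9.09 km/s

Transfer-ellipse semi-major axis a_t = (r₁ + r₂)/2 = (7.440×10^5 + 1.030×10^5)/2 = 4.235×10^5 km.
Circular speed at r₁: v₁ = √(μ/r₁) = √(3.223×10^7/7.440×10^5) = 6.582 km/s.
Transfer-orbit speed at r₁ (vis-viva equation): v_a = √[μ(2/r₁ − 1/a_t)] = 3.246 km/s.
First burn Δv₁ = |v_a − v₁| = 3.336 km/s.
Circular speed at r₂: v₂ = √(μ/r₂) = 17.689 km/s.
Transfer-orbit speed at r₂: v_p = √[μ(2/r₂ − 1/a_t)] = 23.446 km/s.
Second burn Δv₂ = |v₂ − v_p| = 5.757 km/s.
Δv = Δv₁ + Δv₂ = 3.336 + 5.757 = 9.093 km/s.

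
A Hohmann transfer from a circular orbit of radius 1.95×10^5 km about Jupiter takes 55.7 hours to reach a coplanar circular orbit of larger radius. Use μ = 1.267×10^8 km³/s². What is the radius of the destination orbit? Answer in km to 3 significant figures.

Transfer time t = 55.7 hours = 2.0052×10^5 s, and t = π√(a_t³/μ).
So a_t = (μ t²/π²)^(1/3) = (1.267×10^8 × (2.0052×10^5)² / π²)^(1/3) = 8.0217×10^5 km.
Since a_t = (r₁ + r₂)/2, r₂ = 2a_t − r₁ = 2×8.0217×10^5 − 1.950×10^5 = 1.40934×10^6 km.

r₂ = 1.41×10^6 km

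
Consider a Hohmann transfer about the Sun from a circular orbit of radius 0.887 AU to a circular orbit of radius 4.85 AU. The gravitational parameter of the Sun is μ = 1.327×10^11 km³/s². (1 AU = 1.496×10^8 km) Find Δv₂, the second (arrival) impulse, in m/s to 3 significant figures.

In km: r₁ = 0.887 × 1.496×10^8 = 1.326952×10^8 km; r₂ = 4.85 × 1.496×10^8 = 7.2556×10^8 km.
The Hohmann ellipse has a_t = (r₁ + r₂)/2 = 4.291276×10^8 km.
On the circular orbit at r = 7.2556×10^8 km, v_c = √(μ/r) = 13.524 km/s.
Transfer-orbit speed at the same r (vis-viva, a = a_t): v_t = √[μ(2/r − 1/a_t)] = 7.5203 km/s.
Δv₂ = |v_t − v_c| = |7.5203 − 13.524| = 6.004 km/s.

Δv₂ = 6000 m/s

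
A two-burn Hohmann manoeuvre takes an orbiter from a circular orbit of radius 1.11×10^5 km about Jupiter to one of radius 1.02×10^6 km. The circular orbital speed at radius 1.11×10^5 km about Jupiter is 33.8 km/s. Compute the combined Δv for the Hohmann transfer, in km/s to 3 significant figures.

Δv = 17.8 km/s

From the circular-orbit relation v² = μ/r at r = 1.11×10^5 km: μ = v²r = (33.8)² × 1.11×10^5 = 1.26811×10^8 km³/s².
Transfer-ellipse semi-major axis a_t = (r₁ + r₂)/2 = (1.110×10^5 + 1.020×10^6)/2 = 5.655×10^5 km.
Circular speed at r₁: v₁ = √(μ/r₁) = √(1.26811×10^8/1.110×10^5) = 33.80 km/s.
On the transfer ellipse at r₁, vis-viva gives v_p = √[μ(2/r₁ − 1/a_t)] = 45.39 km/s.
First burn Δv₁ = |v_p − v₁| = 11.59 km/s.
At r₂, v₂ = √(μ/r₂) = 11.15 km/s.
Transfer-orbit speed at r₂: v_a = √[μ(2/r₂ − 1/a_t)] = 4.940 km/s.
Second burn Δv₂ = |v₂ − v_a| = 6.210 km/s.
Total Δv = Δv₁ + Δv₂ = 17.80 km/s.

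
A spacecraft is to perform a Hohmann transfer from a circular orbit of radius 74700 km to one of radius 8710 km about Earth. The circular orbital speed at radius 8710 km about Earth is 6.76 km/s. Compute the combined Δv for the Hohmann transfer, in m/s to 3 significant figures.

From the circular-orbit relation v² = μ/r at r = 8710 km: μ = v²r = (6.76)² × 8710 = 3.98026×10^5 km³/s².
Semi-major axis of the transfer orbit: a_t = (74700 + 8710)/2 = 41705 km.
Circular speed at r₁: v₁ = √(μ/r₁) = √(3.98026×10^5/74700) = 2.3083 km/s.
Transfer-orbit speed at r₁ (vis-viva): v_a = √[μ(2/r₁ − 1/a_t)] = 1.0549 km/s.
First burn Δv₁ = |v_a − v₁| = 1.2534 km/s.
At r₂, v₂ = √(μ/r₂) = 6.7600 km/s.
Transfer-orbit speed at r₂: v_p = √[μ(2/r₂ − 1/a_t)] = 9.0472 km/s.
Second burn Δv₂ = |v₂ − v_p| = 2.2872 km/s.
Δv = Δv₁ + Δv₂ = 1.2534 + 2.2872 = 3.541 km/s.

Δv = 3540 m/s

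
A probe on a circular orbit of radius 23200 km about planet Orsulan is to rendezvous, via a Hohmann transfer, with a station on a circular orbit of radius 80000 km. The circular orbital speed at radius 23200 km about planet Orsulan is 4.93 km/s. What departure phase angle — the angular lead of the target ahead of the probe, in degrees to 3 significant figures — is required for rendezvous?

From the circular-orbit relation v² = μ/r at r = 23200 km: μ = v²r = (4.93)² × 23200 = 5.63874×10^5 km³/s².
Transfer-ellipse semi-major axis a_t = (r₁ + r₂)/2 = (23200 + 80000)/2 = 51600 km.
Transfer time t = π√(a_t³/μ) = 49038 s.
The target's mean motion on its circular orbit is ω₂ = √(μ/r₂³) = 3.3186×10^-5 rad/s.
Angle swept by the target during transfer: ω₂·t = 1.6274 rad = 93.24°.
Arrival is 180° from departure on the ellipse, so φ = 180° − 93.24° = 86.8°.

φ = 86.8°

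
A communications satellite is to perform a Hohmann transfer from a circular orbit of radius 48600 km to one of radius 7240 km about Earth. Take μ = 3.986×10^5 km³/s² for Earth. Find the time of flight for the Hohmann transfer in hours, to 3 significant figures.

Semi-major axis of the transfer orbit: a_t = (48600 + 7240)/2 = 27920 km.
Transfer time t = π√(a_t³/μ) = π√((27920)³ / 3.986×10^5) = 23210 s.
Converting: 23210 s ÷ 3600 s/hour = 6.45 hours.

t = 6.45 hours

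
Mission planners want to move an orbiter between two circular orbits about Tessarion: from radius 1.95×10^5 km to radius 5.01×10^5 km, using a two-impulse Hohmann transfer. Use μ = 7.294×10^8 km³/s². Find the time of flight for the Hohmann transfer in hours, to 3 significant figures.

t = 6.63 hours

Transfer-ellipse semi-major axis a_t = (r₁ + r₂)/2 = (1.950×10^5 + 5.010×10^5)/2 = 3.480×10^5 km.
Transfer time t = π√(a_t³/μ) = π√((3.480×10^5)³ / 7.294×10^8) = 23880 s.
Converting: 23880 s ÷ 3600 s/hour = 6.63 hours.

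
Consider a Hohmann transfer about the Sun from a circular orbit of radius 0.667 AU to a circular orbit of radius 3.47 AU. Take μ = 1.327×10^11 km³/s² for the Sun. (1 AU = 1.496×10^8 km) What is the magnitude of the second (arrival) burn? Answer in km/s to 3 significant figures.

In km: r₁ = 0.667 × 1.496×10^8 = 9.97832×10^7 km; r₂ = 3.47 × 1.496×10^8 = 5.19112×10^8 km.
Transfer-ellipse semi-major axis a_t = (r₁ + r₂)/2 = (9.97832×10^7 + 5.19112×10^8)/2 = 3.094476×10^8 km.
On the circular orbit at r = 5.19112×10^8 km, v_c = √(μ/r) = 15.988 km/s.
Vis-viva on the transfer ellipse at r = 5.19112×10^8 km gives v_t = √[μ(2/r − 1/a_t)] = 9.0790 km/s.
Δv₂ = |v_t − v_c| = |9.0790 − 15.988| = 6.909 km/s.

Δv₂ = 6.91 km/s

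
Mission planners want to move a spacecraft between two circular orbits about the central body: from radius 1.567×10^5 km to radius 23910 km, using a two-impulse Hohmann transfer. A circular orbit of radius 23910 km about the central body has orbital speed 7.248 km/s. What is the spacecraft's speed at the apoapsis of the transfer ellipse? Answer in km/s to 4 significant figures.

From the circular-orbit relation v² = μ/r at r = 23910 km: μ = v²r = (7.248)² × 23910 = 1.25608×10^6 km³/s².
The Hohmann ellipse has a_t = (r₁ + r₂)/2 = 90305 km.
The apoapsis of the transfer ellipse is at r = 1.567×10^5 km.
Vis-viva: v = √[μ(2/r − 1/a_t)] = √[1.25608×10^6 × (2/1.567×10^5 − 1/90305)] = 1.457 km/s.

v = 1.457 km/s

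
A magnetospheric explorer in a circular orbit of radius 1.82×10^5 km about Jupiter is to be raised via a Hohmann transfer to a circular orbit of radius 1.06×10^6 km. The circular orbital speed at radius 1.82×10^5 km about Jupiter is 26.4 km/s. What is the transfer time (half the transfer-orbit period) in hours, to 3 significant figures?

From the circular-orbit relation v² = μ/r at r = 1.82×10^5 km: μ = v²r = (26.4)² × 1.82×10^5 = 1.26847×10^8 km³/s².
Semi-major axis of the transfer orbit: a_t = (1.820×10^5 + 1.060×10^6)/2 = 6.210×10^5 km.
By Kepler's third law the transfer-orbit period is T = 2π√(a_t³/μ), so t = T/2 = 1.365×10^5 s.
Converting: 1.365×10^5 s ÷ 3600 s/hour = 37.9 hours.

t = 37.9 hours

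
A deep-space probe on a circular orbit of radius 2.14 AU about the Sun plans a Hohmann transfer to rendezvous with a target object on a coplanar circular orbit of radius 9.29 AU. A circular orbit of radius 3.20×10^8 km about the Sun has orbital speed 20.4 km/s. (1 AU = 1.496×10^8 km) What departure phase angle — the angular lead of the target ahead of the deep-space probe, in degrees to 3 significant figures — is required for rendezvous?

From the circular-orbit relation v² = μ/r at r = 3.20×10^8 km: μ = v²r = (20.4)² × 3.20×10^8 = 1.33171×10^11 km³/s².
In km: r₁ = 2.14 × 1.496×10^8 = 3.20144×10^8 km; r₂ = 9.29 × 1.496×10^8 = 1.389784×10^9 km.
Transfer-ellipse semi-major axis a_t = (r₁ + r₂)/2 = (3.20144×10^8 + 1.389784×10^9)/2 = 8.54964×10^8 km.
The half-period of the transfer ellipse is t = π√(a_t³/μ) = 2.15212×10^8 s.
The target's mean motion on its circular orbit is ω₂ = √(μ/r₂³) = 7.04343×10^-9 rad/s.
Angle swept by the target during transfer: ω₂·t = 1.51583 rad = 86.851°.
Arrival is 180° from departure on the ellipse, so φ = 180° − 86.851° = 93.1°.

φ = 93.1°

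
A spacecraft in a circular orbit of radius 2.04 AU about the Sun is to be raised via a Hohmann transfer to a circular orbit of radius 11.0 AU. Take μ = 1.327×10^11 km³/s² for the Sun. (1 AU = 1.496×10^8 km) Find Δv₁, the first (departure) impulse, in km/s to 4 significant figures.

Δv₁ = 6.233 km/s

In km: r₁ = 2.04 × 1.496×10^8 = 3.05184×10^8 km; r₂ = 11.0 × 1.496×10^8 = 1.6456×10^9 km.
Transfer-ellipse semi-major axis a_t = (r₁ + r₂)/2 = (3.05184×10^8 + 1.6456×10^9)/2 = 9.75392×10^8 km.
On the circular orbit at r = 3.05184×10^8 km, v_c = √(μ/r) = 20.852 km/s.
Transfer-orbit speed at the same r (vis-viva, a = a_t): v_t = √[μ(2/r − 1/a_t)] = 27.085 km/s.
Δv₁ = |v_t − v_c| = |27.085 − 20.852| = 6.233 km/s.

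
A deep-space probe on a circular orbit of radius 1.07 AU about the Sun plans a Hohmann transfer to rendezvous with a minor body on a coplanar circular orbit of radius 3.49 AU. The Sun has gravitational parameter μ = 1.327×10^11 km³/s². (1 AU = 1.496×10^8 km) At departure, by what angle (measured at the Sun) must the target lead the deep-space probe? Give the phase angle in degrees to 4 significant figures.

In km: r₁ = 1.07 × 1.496×10^8 = 1.60072×10^8 km; r₂ = 3.49 × 1.496×10^8 = 5.22104×10^8 km.
Semi-major axis of the transfer orbit: a_t = (1.60072×10^8 + 5.22104×10^8)/2 = 3.41088×10^8 km.
Transfer time t = π√(a_t³/μ) = 5.433×10^7 s.
Target angular speed ω₂ = √(μ/r₂³) = 3.054×10^-8 rad/s.
Angle swept by the target during transfer: ω₂·t = 1.659 rad = 95.05°.
Arrival is 180° from departure on the ellipse, so φ = 180° − 95.05° = 84.95°.

φ = 84.95°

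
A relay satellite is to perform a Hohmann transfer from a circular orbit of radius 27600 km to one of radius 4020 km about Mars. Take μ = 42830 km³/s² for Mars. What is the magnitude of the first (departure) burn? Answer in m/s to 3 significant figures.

Semi-major axis of the transfer orbit: a_t = (27600 + 4020)/2 = 15810 km.
Circular speed at r = 27600 km: v_c = √(μ/r) = 1.24572 km/s.
Vis-viva on the transfer ellipse at r = 27600 km gives v_t = √[μ(2/r − 1/a_t)] = 0.628155 km/s.
Δv₁ = |v_t − v_c| = |0.628155 − 1.24572| = 0.6176 km/s.

Δv₁ = 618 m/s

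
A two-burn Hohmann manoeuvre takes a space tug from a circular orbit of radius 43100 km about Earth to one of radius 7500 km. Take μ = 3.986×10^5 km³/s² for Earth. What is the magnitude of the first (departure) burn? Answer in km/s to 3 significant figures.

Transfer-ellipse semi-major axis a_t = (r₁ + r₂)/2 = (43100 + 7500)/2 = 25300 km.
Circular speed at r = 43100 km: v_c = √(μ/r) = 3.041 km/s.
Vis-viva on the transfer ellipse at r = 43100 km gives v_t = √[μ(2/r − 1/a_t)] = 1.656 km/s.
Δv₁ = |v_t − v_c| = |1.656 − 3.041| = 1.385 km/s.

Δv₁ = 1.39 km/s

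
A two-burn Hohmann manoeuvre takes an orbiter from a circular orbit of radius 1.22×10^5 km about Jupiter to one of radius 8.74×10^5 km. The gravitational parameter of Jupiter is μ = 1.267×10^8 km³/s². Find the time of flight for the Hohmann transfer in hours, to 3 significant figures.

t = 27.2 hours

Semi-major axis of the transfer orbit: a_t = (1.220×10^5 + 8.740×10^5)/2 = 4.980×10^5 km.
Half the transfer-orbit period gives t = π√(a_t³/μ) = 98090 s.
Converting: 98090 s ÷ 3600 s/hour = 27.2 hours.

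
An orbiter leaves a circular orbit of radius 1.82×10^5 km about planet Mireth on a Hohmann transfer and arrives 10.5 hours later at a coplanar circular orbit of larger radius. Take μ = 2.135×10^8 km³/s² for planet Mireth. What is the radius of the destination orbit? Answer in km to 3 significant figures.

Transfer time t = 10.5 hours = 37800 s, and t = π√(a_t³/μ).
So a_t = (μ t²/π²)^(1/3) = (2.135×10^8 × (37800)² / π²)^(1/3) = 3.1383×10^5 km.
Since a_t = (r₁ + r₂)/2, r₂ = 2a_t − r₁ = 2×3.1383×10^5 − 1.820×10^5 = 4.4566×10^5 km.

r₂ = 4.46×10^5 km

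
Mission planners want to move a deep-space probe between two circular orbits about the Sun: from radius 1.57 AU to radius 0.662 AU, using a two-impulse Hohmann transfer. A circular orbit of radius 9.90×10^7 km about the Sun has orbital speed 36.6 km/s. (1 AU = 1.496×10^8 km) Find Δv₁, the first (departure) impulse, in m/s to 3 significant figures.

From the circular-orbit relation v² = μ/r at r = 9.90×10^7 km: μ = v²r = (36.6)² × 9.90×10^7 = 1.32616×10^11 km³/s².
In km: r₁ = 1.57 × 1.496×10^8 = 2.34872×10^8 km; r₂ = 0.662 × 1.496×10^8 = 9.90352×10^7 km.
The Hohmann ellipse has a_t = (r₁ + r₂)/2 = 1.669536×10^8 km.
On the circular orbit at r = 2.34872×10^8 km, v_c = √(μ/r) = 23.762 km/s.
Vis-viva on the transfer ellipse at r = 2.34872×10^8 km gives v_t = √[μ(2/r − 1/a_t)] = 18.301 km/s.
Δv₁ = |v_t − v_c| = |18.301 − 23.762| = 5.461 km/s.

Δv₁ = 5460 m/s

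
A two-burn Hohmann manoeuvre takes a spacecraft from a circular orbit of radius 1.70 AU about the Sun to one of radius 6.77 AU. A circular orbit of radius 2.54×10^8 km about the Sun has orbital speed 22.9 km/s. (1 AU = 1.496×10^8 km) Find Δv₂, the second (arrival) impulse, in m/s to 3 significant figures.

From the circular-orbit relation v² = μ/r at r = 2.54×10^8 km: μ = v²r = (22.9)² × 2.54×10^8 = 1.33200×10^11 km³/s².
In km: r₁ = 1.70 × 1.496×10^8 = 2.5432×10^8 km; r₂ = 6.77 × 1.496×10^8 = 1.012792×10^9 km.
Semi-major axis of the transfer orbit: a_t = (2.5432×10^8 + 1.012792×10^9)/2 = 6.33556×10^8 km.
On the circular orbit at r = 1.012792×10^9 km, v_c = √(μ/r) = 11.468 km/s.
Transfer-orbit speed at the same r (vis-viva, a = a_t): v_t = √[μ(2/r − 1/a_t)] = 7.2659 km/s.
Δv₂ = |v_t − v_c| = |7.2659 − 11.468| = 4.202 km/s.

Δv₂ = 4200 m/s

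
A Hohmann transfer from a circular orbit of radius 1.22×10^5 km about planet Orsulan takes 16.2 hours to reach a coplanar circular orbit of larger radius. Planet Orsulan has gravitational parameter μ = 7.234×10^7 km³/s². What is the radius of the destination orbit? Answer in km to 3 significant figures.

Transfer time t = 16.2 hours = 58320 s, and t = π√(a_t³/μ).
So a_t = (μ t²/π²)^(1/3) = (7.234×10^7 × (58320)² / π²)^(1/3) = 2.9213×10^5 km.
Since a_t = (r₁ + r₂)/2, r₂ = 2a_t − r₁ = 2×2.9213×10^5 − 1.220×10^5 = 4.6226×10^5 km.

r₂ = 4.62×10^5 km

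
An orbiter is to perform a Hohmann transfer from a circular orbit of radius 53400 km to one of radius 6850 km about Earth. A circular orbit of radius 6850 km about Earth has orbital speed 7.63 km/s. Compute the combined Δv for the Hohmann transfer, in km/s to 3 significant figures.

Δv = 3.96 km/s

From the circular-orbit relation v² = μ/r at r = 6850 km: μ = v²r = (7.63)² × 6850 = 3.98786×10^5 km³/s².
Semi-major axis of the transfer orbit: a_t = (53400 + 6850)/2 = 30125 km.
At r₁ the circular-orbit speed is v₁ = √(μ/r₁) = 2.7327 km/s.
Transfer-orbit speed at r₁ (v² = μ(2/r − 1/a)): v_a = √[μ(2/r₁ − 1/a_t)] = 1.3031 km/s.
First burn Δv₁ = |v_a − v₁| = 1.4296 km/s.
Circular speed at r₂: v₂ = √(μ/r₂) = 7.63000 km/s.
Transfer-orbit speed at r₂: v_p = √[μ(2/r₂ − 1/a_t)] = 10.1585 km/s.
Second burn Δv₂ = |v₂ − v_p| = 2.5285 km/s.
Total Δv = Δv₁ + Δv₂ = 3.958 km/s.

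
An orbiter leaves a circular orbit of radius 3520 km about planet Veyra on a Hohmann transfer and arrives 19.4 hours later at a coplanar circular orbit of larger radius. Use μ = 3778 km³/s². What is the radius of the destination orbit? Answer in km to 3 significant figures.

Transfer time t = 19.4 hours = 69840 s, and t = π√(a_t³/μ).
So a_t = (μ t²/π²)^(1/3) = (3778 × (69840)² / π²)^(1/3) = 12314 km.
Since a_t = (r₁ + r₂)/2, r₂ = 2a_t − r₁ = 2×12314 − 3520 = 21108 km.

r₂ = 21100 km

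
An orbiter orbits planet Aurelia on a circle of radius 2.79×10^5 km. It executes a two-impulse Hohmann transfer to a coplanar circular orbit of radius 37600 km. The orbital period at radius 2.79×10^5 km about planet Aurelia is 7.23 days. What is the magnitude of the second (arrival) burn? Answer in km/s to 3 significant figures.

Δv₂ = 2.50 km/s

From Kepler's third law T² = 4π²r³/μ at r = 2.79×10^5 km, T = 7.23 days = 7.23 × 86400 s = 6.24672×10^5 s: μ = 4π²r³/T² = 2.19719×10^6 km³/s².
The Hohmann ellipse has a_t = (r₁ + r₂)/2 = 1.583×10^5 km.
On the circular orbit at r = 37600 km, v_c = √(μ/r) = 7.6443 km/s.
Transfer-orbit speed at the same r (vis-viva, a = a_t): v_t = √[μ(2/r − 1/a_t)] = 10.148 km/s.
Δv₂ = |v_t − v_c| = |10.148 − 7.6443| = 2.504 km/s.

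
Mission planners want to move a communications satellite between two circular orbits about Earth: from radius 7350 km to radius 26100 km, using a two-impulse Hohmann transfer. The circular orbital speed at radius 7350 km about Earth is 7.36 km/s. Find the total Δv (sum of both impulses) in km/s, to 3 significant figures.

From the circular-orbit relation v² = μ/r at r = 7350 km: μ = v²r = (7.36)² × 7350 = 3.98147×10^5 km³/s².
Semi-major axis of the transfer orbit: a_t = (7350 + 26100)/2 = 16725 km.
Circular speed at r₁: v₁ = √(μ/r₁) = √(3.98147×10^5/7350) = 7.360 km/s.
Transfer-orbit speed at r₁ (vis-viva equation): v_p = √[μ(2/r₁ − 1/a_t)] = 9.194 km/s.
First burn Δv₁ = |v_p − v₁| = 1.834 km/s.
Circular speed at r₂: v₂ = √(μ/r₂) = 3.906 km/s.
Transfer-orbit speed at r₂: v_a = √[μ(2/r₂ − 1/a_t)] = 2.589 km/s.
Second burn Δv₂ = |v₂ − v_a| = 1.317 km/s.
Δv = Δv₁ + Δv₂ = 1.834 + 1.317 = 3.151 km/s.

Δv = 3.15 km/s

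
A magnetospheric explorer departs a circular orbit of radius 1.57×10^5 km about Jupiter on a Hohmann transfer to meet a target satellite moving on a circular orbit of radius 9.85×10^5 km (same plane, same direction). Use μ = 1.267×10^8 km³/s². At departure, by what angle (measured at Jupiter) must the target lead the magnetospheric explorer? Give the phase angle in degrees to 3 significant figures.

Transfer-ellipse semi-major axis a_t = (r₁ + r₂)/2 = (1.570×10^5 + 9.850×10^5)/2 = 5.710×10^5 km.
The half-period of the transfer ellipse is t = π√(a_t³/μ) = 1.20425×10^5 s.
The target's mean motion on its circular orbit is ω₂ = √(μ/r₂³) = 1.15142×10^-5 rad/s.
Angle swept by the target during transfer: ω₂·t = 1.3866 rad = 79.45°.
Arrival is 180° from departure on the ellipse, so φ = 180° − 79.45° = 101°.

φ = 101°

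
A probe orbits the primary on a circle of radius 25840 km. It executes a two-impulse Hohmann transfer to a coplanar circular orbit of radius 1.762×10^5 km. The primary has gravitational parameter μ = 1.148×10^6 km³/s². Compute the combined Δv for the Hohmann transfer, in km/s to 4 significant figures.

Semi-major axis of the transfer orbit: a_t = (25840 + 1.762×10^5)/2 = 1.0102×10^5 km.
At r₁ the circular-orbit speed is v₁ = √(μ/r₁) = 6.66538 km/s.
Transfer-orbit speed at r₁ (v² = μ(2/r − 1/a)): v_p = √[μ(2/r₁ − 1/a_t)] = 8.80286 km/s.
First burn Δv₁ = |v_p − v₁| = 2.137 km/s.
Circular speed at r₂: v₂ = √(μ/r₂) = 2.553 km/s.
Transfer-orbit speed at r₂: v_a = √[μ(2/r₂ − 1/a_t)] = 1.291 km/s.
Second burn Δv₂ = |v₂ − v_a| = 1.262 km/s.
Total Δv = Δv₁ + Δv₂ = 3.399 km/s.

Δv = 3.399 km/s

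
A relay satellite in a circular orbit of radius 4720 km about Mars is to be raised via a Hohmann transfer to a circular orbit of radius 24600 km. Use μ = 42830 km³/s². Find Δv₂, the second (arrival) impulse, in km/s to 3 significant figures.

Transfer-ellipse semi-major axis a_t = (r₁ + r₂)/2 = (4720 + 24600)/2 = 14660 km.
Circular speed at r = 24600 km: v_c = √(μ/r) = 1.3195 km/s.
Transfer-orbit speed at the same r (vis-viva, a = a_t): v_t = √[μ(2/r − 1/a_t)] = 0.74870 km/s.
Δv₂ = |v_t − v_c| = |0.74870 − 1.3195| = 0.5708 km/s.

Δv₂ = 0.571 km/s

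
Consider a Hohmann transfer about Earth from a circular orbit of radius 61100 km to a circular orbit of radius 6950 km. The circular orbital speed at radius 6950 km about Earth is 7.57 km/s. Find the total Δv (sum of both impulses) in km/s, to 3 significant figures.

From the circular-orbit relation v² = μ/r at r = 6950 km: μ = v²r = (7.57)² × 6950 = 3.98269×10^5 km³/s².
The Hohmann ellipse has a_t = (r₁ + r₂)/2 = 34025 km.
Circular speed at r₁: v₁ = √(μ/r₁) = √(3.98269×10^5/61100) = 2.553 km/s.
On the transfer ellipse at r₁, vis-viva gives v_a = √[μ(2/r₁ − 1/a_t)] = 1.154 km/s.
First burn Δv₁ = |v_a − v₁| = 1.399 km/s.
Circular speed at r₂: v₂ = √(μ/r₂) = 7.5700 km/s.
Transfer-orbit speed at r₂: v_p = √[μ(2/r₂ − 1/a_t)] = 10.144 km/s.
Second burn Δv₂ = |v₂ − v_p| = 2.574 km/s.
Δv = Δv₁ + Δv₂ = 1.399 + 2.574 = 3.973 km/s.

Δv = 3.97 km/s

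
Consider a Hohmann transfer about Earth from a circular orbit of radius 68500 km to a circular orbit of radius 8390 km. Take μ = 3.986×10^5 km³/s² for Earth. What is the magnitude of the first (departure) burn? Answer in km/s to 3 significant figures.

The Hohmann ellipse has a_t = (r₁ + r₂)/2 = 38445 km.
Circular speed at r = 68500 km: v_c = √(μ/r) = 2.412 km/s.
Transfer-orbit speed at the same r (vis-viva, a = a_t): v_t = √[μ(2/r − 1/a_t)] = 1.127 km/s.
Δv₁ = |v_t − v_c| = |1.127 − 2.412| = 1.285 km/s.

Δv₁ = 1.29 km/s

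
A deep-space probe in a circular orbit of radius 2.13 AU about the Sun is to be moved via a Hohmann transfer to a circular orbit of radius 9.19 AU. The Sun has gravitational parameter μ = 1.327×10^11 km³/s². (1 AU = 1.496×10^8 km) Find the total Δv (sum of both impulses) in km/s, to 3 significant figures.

In km: r₁ = 2.13 × 1.496×10^8 = 3.18648×10^8 km; r₂ = 9.19 × 1.496×10^8 = 1.374824×10^9 km.
The Hohmann ellipse has a_t = (r₁ + r₂)/2 = 8.46736×10^8 km.
Circular speed at r₁: v₁ = √(μ/r₁) = √(1.327×10^11/3.18648×10^8) = 20.407 km/s.
On the transfer ellipse at r₁, vis-viva equation gives v_p = √[μ(2/r₁ − 1/a_t)] = 26.003 km/s.
First burn Δv₁ = |v_p − v₁| = 5.596 km/s.
Circular speed at r₂: v₂ = √(μ/r₂) = 9.825 km/s.
Transfer-orbit speed at r₂: v_a = √[μ(2/r₂ − 1/a_t)] = 6.027 km/s.
Second burn Δv₂ = |v₂ − v_a| = 3.798 km/s.
Total Δv = Δv₁ + Δv₂ = 9.394 km/s.

Δv = 9.39 km/s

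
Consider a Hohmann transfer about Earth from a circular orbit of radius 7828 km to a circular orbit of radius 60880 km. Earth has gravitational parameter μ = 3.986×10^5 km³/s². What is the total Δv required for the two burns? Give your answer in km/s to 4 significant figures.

The Hohmann ellipse has a_t = (r₁ + r₂)/2 = 34354 km.
At r₁ the circular-orbit speed is v₁ = √(μ/r₁) = 7.1358 km/s.
On the transfer ellipse at r₁, vis-viva equation gives v_p = √[μ(2/r₁ − 1/a_t)] = 9.4993 km/s.
First burn Δv₁ = |v_p − v₁| = 2.3635 km/s.
Circular speed at r₂: v₂ = √(μ/r₂) = 2.55877 km/s.
Transfer-orbit speed at r₂: v_a = √[μ(2/r₂ − 1/a_t)] = 1.22143 km/s.
Second burn Δv₂ = |v₂ − v_a| = 1.3373 km/s.
Δv = Δv₁ + Δv₂ = 2.3635 + 1.3373 = 3.701 km/s.

Δv = 3.701 km/s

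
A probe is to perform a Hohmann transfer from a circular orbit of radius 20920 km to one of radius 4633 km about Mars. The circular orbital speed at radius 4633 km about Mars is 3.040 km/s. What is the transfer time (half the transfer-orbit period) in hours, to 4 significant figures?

t = 6.091 hours

From the circular-orbit relation v² = μ/r at r = 4633 km: μ = v²r = (3.040)² × 4633 = 42816.3 km³/s².
Transfer-ellipse semi-major axis a_t = (r₁ + r₂)/2 = (20920 + 4633)/2 = 12776.5 km.
By Kepler's third law the transfer-orbit period is T = 2π√(a_t³/μ), so t = T/2 = 21926 s.
Converting: 21926 s ÷ 3600 s/hour = 6.091 hours.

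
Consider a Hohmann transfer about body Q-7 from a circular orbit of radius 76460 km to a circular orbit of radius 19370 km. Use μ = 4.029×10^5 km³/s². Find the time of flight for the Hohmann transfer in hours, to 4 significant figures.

Semi-major axis of the transfer orbit: a_t = (76460 + 19370)/2 = 47915 km.
Half the transfer-orbit period gives t = π√(a_t³/μ) = 51910 s.
Converting: 51910 s ÷ 3600 s/hour = 14.42 hours.

t = 14.42 hours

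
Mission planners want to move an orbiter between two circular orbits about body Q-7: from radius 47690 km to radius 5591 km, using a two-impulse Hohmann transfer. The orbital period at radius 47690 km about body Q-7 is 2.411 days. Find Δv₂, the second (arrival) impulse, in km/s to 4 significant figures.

Δv₂ = 1.420 km/s

From Kepler's third law T² = 4π²r³/μ at r = 47690 km, T = 2.411 days = 2.411 × 86400 s = 2.083104×10^5 s: μ = 4π²r³/T² = 98677.9 km³/s².
Semi-major axis of the transfer orbit: a_t = (47690 + 5591)/2 = 26640.5 km.
On the circular orbit at r = 5591 km, v_c = √(μ/r) = 4.201 km/s.
Vis-viva on the transfer ellipse at r = 5591 km gives v_t = √[μ(2/r − 1/a_t)] = 5.621 km/s.
Δv₂ = |v_t − v_c| = |5.621 − 4.201| = 1.420 km/s.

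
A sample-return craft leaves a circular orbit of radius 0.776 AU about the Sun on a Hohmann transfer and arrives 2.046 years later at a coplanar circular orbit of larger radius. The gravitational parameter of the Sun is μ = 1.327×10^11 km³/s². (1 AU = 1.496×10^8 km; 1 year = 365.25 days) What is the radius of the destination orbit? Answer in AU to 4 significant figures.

In km: r₁ = 0.776 × 1.496×10^8 = 1.160896×10^8 km.
Transfer time t = 2.046 years × 365.25 × 86400 s = 6.45668496×10^7 s, and t = π√(a_t³/μ).
So a_t = (μ t²/π²)^(1/3) = (1.327×10^11 × (6.45668496×10^7)² / π²)^(1/3) = 3.8270×10^8 km.
Since a_t = (r₁ + r₂)/2, r₂ = 2a_t − r₁ = 2×3.8270×10^8 − 1.160896×10^8 = 6.493104×10^8 km.
In AU: r₂ = 6.493104×10^8 / 1.496×10^8 = 4.340 AU.

r₂ = 4.340 AU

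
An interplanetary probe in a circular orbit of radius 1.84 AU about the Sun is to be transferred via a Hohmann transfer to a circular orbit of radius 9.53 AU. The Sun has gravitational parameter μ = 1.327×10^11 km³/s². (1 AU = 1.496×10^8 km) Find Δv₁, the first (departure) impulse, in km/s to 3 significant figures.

In km: r₁ = 1.84 × 1.496×10^8 = 2.75264×10^8 km; r₂ = 9.53 × 1.496×10^8 = 1.425688×10^9 km.
The Hohmann ellipse has a_t = (r₁ + r₂)/2 = 8.50476×10^8 km.
On the circular orbit at r = 2.75264×10^8 km, v_c = √(μ/r) = 21.9564 km/s.
Transfer-orbit speed at the same r (vis-viva, a = a_t): v_t = √[μ(2/r − 1/a_t)] = 28.4277 km/s.
Δv₁ = |v_t − v_c| = |28.4277 − 21.9564| = 6.471 km/s.

Δv₁ = 6.47 km/s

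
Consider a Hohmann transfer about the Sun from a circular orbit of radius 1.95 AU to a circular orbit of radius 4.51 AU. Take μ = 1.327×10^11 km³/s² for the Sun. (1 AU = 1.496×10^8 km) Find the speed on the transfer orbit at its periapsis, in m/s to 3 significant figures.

In km: r₁ = 1.95 × 1.496×10^8 = 2.9172×10^8 km; r₂ = 4.51 × 1.496×10^8 = 6.74696×10^8 km.
Transfer-ellipse semi-major axis a_t = (r₁ + r₂)/2 = (2.9172×10^8 + 6.74696×10^8)/2 = 4.83208×10^8 km.
At periapsis, r = 2.9172×10^8 km.
Applying v² = μ(2/r − 1/a_t): v = 25.20 km/s.

v = 25200 m/s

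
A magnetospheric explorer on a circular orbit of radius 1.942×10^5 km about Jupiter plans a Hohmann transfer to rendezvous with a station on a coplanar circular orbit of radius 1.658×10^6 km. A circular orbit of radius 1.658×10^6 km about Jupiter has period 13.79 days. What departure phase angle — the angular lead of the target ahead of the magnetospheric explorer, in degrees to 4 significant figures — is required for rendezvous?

φ = 104.9°

From Kepler's third law T² = 4π²r³/μ at r = 1.658×10^6 km, T = 13.79 days = 13.79 × 86400 s = 1.191456×10^6 s: μ = 4π²r³/T² = 1.26753×10^8 km³/s².
Transfer-ellipse semi-major axis a_t = (r₁ + r₂)/2 = (1.942×10^5 + 1.658×10^6)/2 = 9.261×10^5 km.
The half-period of the transfer ellipse is t = π√(a_t³/μ) = 2.4869×10^5 s.
Target angular speed ω₂ = √(μ/r₂³) = 5.2735×10^-6 rad/s.
Angle swept by the target during transfer: ω₂·t = 1.3115 rad = 75.14°.
The magnetospheric explorer traverses 180° on the transfer ellipse, so the target must lead by 180° − 75.14° = 104.9°.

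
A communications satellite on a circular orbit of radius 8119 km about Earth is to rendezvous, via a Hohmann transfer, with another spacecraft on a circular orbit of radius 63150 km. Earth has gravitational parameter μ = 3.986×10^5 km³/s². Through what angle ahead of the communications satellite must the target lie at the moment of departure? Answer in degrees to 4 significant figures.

The Hohmann ellipse has a_t = (r₁ + r₂)/2 = 35634.5 km.
Transfer time t = π√(a_t³/μ) = 33472 s.
The target's mean motion on its circular orbit is ω₂ = √(μ/r₂³) = 3.9784×10^-5 rad/s.
Angle swept by the target during transfer: ω₂·t = 1.3317 rad = 76.30°.
Arrival is 180° from departure on the ellipse, so φ = 180° − 76.30° = 103.7°.

φ = 103.7°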